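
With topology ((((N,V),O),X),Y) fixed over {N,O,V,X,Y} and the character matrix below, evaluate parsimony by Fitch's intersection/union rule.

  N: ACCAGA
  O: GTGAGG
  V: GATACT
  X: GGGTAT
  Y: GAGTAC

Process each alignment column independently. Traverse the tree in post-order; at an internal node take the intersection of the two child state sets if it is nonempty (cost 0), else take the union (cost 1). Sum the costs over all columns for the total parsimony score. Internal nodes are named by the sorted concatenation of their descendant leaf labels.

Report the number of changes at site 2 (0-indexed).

2

NV@0: {A} ∪ {G} = {A,G} (union, +1)
NOV@0: {A,G} ∩ {G} = {G} (intersection, +0)
NOVX@0: {G} ∩ {G} = {G} (intersection, +0)
NOVXY@0: {G} ∩ {G} = {G} (intersection, +0)
NV@1: {C} ∪ {A} = {A,C} (union, +1)
NOV@1: {A,C} ∪ {T} = {A,C,T} (union, +1)
NOVX@1: {A,C,T} ∪ {G} = {A,C,G,T} (union, +1)
NOVXY@1: {A,C,G,T} ∩ {A} = {A} (intersection, +0)
NV@2: {C} ∪ {T} = {C,T} (union, +1)
NOV@2: {C,T} ∪ {G} = {C,G,T} (union, +1)
NOVX@2: {C,G,T} ∩ {G} = {G} (intersection, +0)
NOVXY@2: {G} ∩ {G} = {G} (intersection, +0)
NV@3: {A} ∩ {A} = {A} (intersection, +0)
NOV@3: {A} ∩ {A} = {A} (intersection, +0)
NOVX@3: {A} ∪ {T} = {A,T} (union, +1)
NOVXY@3: {A,T} ∩ {T} = {T} (intersection, +0)
NV@4: {G} ∪ {C} = {C,G} (union, +1)
NOV@4: {C,G} ∩ {G} = {G} (intersection, +0)
NOVX@4: {G} ∪ {A} = {A,G} (union, +1)
NOVXY@4: {A,G} ∩ {A} = {A} (intersection, +0)
NV@5: {A} ∪ {T} = {A,T} (union, +1)
NOV@5: {A,T} ∪ {G} = {A,G,T} (union, +1)
NOVX@5: {A,G,T} ∩ {T} = {T} (intersection, +0)
NOVXY@5: {T} ∪ {C} = {C,T} (union, +1)
per-site changes: [1, 3, 2, 1, 2, 3]; total = 12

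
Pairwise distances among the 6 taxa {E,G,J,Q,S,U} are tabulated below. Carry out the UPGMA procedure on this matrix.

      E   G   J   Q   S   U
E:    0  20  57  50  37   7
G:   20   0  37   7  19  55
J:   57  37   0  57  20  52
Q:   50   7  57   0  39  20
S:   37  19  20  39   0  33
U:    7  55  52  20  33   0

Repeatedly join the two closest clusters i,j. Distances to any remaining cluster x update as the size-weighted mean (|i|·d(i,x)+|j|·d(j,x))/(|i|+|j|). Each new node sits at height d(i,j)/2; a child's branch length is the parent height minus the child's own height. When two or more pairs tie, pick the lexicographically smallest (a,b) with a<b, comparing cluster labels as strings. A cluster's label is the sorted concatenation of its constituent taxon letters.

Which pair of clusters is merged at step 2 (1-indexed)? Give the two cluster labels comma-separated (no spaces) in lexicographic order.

step 1: merge (E,U) at d=7; branch lengths E→7/2, U→7/2; new cluster EU
  updated: d(EU,G)=75/2, d(EU,J)=109/2, d(EU,Q)=35, d(EU,S)=35
step 2: merge (G,Q) at d=7; branch lengths G→7/2, Q→7/2; new cluster GQ
  updated: d(EU,GQ)=145/4, d(GQ,J)=47, d(GQ,S)=29
step 3: merge (J,S) at d=20; branch lengths J→10, S→10; new cluster JS
  updated: d(EU,JS)=179/4, d(GQ,JS)=38
step 4: merge (EU,GQ) at d=145/4; branch lengths EU→117/8, GQ→117/8; new cluster EGQU
  updated: d(EGQU,JS)=331/8
step 5: merge (EGQU,JS) at d=331/8; branch lengths EGQU→41/16, JS→171/16; new cluster EGJQSU
final tree: (((E:7/2,U:7/2):117/8,(G:7/2,Q:7/2):117/8):41/16,(J:10,S:10):171/16)
total length: 153/2

G,Q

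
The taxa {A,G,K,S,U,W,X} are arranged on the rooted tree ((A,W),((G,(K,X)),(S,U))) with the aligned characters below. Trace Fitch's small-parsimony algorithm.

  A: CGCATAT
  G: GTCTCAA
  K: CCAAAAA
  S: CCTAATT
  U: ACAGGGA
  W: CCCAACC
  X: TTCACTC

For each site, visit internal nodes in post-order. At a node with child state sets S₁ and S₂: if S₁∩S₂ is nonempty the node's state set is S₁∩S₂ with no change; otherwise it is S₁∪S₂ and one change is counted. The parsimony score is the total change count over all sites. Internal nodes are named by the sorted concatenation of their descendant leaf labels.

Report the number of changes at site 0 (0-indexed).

site 0, node AW: A={C} ∩ W={C} → {C} (+0)
site 0, node KX: K={C} ∪ X={T} → {C,T} (+1)
site 0, node GKX: G={G} ∪ KX={C,T} → {C,G,T} (+1)
site 0, node SU: S={C} ∪ U={A} → {A,C} (+1)
site 0, node GKSUX: GKX={C,G,T} ∩ SU={A,C} → {C} (+0)
site 0, node AGKSUWX: AW={C} ∩ GKSUX={C} → {C} (+0)
site 1, node AW: A={G} ∪ W={C} → {C,G} (+1)
site 1, node KX: K={C} ∪ X={T} → {C,T} (+1)
site 1, node GKX: G={T} ∩ KX={C,T} → {T} (+0)
site 1, node SU: S={C} ∩ U={C} → {C} (+0)
site 1, node GKSUX: GKX={T} ∪ SU={C} → {C,T} (+1)
site 1, node AGKSUWX: AW={C,G} ∩ GKSUX={C,T} → {C} (+0)
site 2, node AW: A={C} ∩ W={C} → {C} (+0)
site 2, node KX: K={A} ∪ X={C} → {A,C} (+1)
site 2, node GKX: G={C} ∩ KX={A,C} → {C} (+0)
site 2, node SU: S={T} ∪ U={A} → {A,T} (+1)
site 2, node GKSUX: GKX={C} ∪ SU={A,T} → {A,C,T} (+1)
site 2, node AGKSUWX: AW={C} ∩ GKSUX={A,C,T} → {C} (+0)
site 3, node AW: A={A} ∩ W={A} → {A} (+0)
site 3, node KX: K={A} ∩ X={A} → {A} (+0)
site 3, node GKX: G={T} ∪ KX={A} → {A,T} (+1)
site 3, node SU: S={A} ∪ U={G} → {A,G} (+1)
site 3, node GKSUX: GKX={A,T} ∩ SU={A,G} → {A} (+0)
site 3, node AGKSUWX: AW={A} ∩ GKSUX={A} → {A} (+0)
site 4, node AW: A={T} ∪ W={A} → {A,T} (+1)
site 4, node KX: K={A} ∪ X={C} → {A,C} (+1)
site 4, node GKX: G={C} ∩ KX={A,C} → {C} (+0)
site 4, node SU: S={A} ∪ U={G} → {A,G} (+1)
site 4, node GKSUX: GKX={C} ∪ SU={A,G} → {A,C,G} (+1)
site 4, node AGKSUWX: AW={A,T} ∩ GKSUX={A,C,G} → {A} (+0)
site 5, node AW: A={A} ∪ W={C} → {A,C} (+1)
site 5, node KX: K={A} ∪ X={T} → {A,T} (+1)
site 5, node GKX: G={A} ∩ KX={A,T} → {A} (+0)
site 5, node SU: S={T} ∪ U={G} → {G,T} (+1)
site 5, node GKSUX: GKX={A} ∪ SU={G,T} → {A,G,T} (+1)
site 5, node AGKSUWX: AW={A,C} ∩ GKSUX={A,G,T} → {A} (+0)
site 6, node AW: A={T} ∪ W={C} → {C,T} (+1)
site 6, node KX: K={A} ∪ X={C} → {A,C} (+1)
site 6, node GKX: G={A} ∩ KX={A,C} → {A} (+0)
site 6, node SU: S={T} ∪ U={A} → {A,T} (+1)
site 6, node GKSUX: GKX={A} ∩ SU={A,T} → {A} (+0)
site 6, node AGKSUWX: AW={C,T} ∪ GKSUX={A} → {A,C,T} (+1)
per-site changes: [3, 3, 3, 2, 4, 4, 4]; total = 23

3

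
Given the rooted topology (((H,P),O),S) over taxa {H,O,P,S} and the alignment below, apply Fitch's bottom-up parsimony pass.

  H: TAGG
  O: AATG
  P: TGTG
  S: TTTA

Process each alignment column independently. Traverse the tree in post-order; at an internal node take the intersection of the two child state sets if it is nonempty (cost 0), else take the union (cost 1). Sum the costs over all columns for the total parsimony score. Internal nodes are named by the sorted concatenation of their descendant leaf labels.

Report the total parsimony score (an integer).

5

HP@0: {T} ∩ {T} = {T} (intersection, +0)
HOP@0: {T} ∪ {A} = {A,T} (union, +1)
HOPS@0: {A,T} ∩ {T} = {T} (intersection, +0)
HP@1: {A} ∪ {G} = {A,G} (union, +1)
HOP@1: {A,G} ∩ {A} = {A} (intersection, +0)
HOPS@1: {A} ∪ {T} = {A,T} (union, +1)
HP@2: {G} ∪ {T} = {G,T} (union, +1)
HOP@2: {G,T} ∩ {T} = {T} (intersection, +0)
HOPS@2: {T} ∩ {T} = {T} (intersection, +0)
HP@3: {G} ∩ {G} = {G} (intersection, +0)
HOP@3: {G} ∩ {G} = {G} (intersection, +0)
HOPS@3: {G} ∪ {A} = {A,G} (union, +1)
per-site changes: [1, 2, 1, 1]; total = 5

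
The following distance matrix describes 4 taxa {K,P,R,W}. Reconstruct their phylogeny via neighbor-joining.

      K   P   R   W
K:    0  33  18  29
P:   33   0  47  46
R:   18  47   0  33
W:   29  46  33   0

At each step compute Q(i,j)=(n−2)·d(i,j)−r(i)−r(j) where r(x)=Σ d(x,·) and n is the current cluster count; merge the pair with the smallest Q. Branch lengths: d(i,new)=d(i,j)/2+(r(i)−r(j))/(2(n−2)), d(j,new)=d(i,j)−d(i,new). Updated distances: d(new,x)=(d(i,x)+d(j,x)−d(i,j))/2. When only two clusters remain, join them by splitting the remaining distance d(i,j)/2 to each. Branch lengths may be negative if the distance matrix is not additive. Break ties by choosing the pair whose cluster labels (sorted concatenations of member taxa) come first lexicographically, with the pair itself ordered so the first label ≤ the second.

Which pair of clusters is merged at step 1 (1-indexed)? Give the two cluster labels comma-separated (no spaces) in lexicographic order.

K,R

step 1: merge (K,R) at d=18, Q=-142; branch lengths K→9/2, R→27/2; new cluster KR
  updated: d(KR,P)=31, d(KR,W)=22
step 2: merge (KR,P) at d=31, Q=-99; branch lengths KR→7/2, P→55/2; new cluster KPR
  updated: d(KPR,W)=37/2
step 3: merge (KPR,W) at d=37/2; branch lengths KPR→37/4, W→37/4; new cluster KPRW
final tree: (((K:9/2,R:27/2):7/2,P:55/2):37/4,W:37/4)
total length: 135/2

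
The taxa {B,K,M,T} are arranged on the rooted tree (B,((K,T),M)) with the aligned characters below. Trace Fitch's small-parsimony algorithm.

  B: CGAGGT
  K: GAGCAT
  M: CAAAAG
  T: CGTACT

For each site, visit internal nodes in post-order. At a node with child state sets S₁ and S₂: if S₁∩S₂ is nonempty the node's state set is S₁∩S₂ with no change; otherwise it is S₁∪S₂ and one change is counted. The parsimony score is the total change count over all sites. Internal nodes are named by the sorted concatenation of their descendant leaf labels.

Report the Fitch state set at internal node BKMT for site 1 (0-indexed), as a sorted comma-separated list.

site 0, node KT: K={G} ∪ T={C} → {C,G} (+1)
site 0, node KMT: KT={C,G} ∩ M={C} → {C} (+0)
site 0, node BKMT: B={C} ∩ KMT={C} → {C} (+0)
site 1, node KT: K={A} ∪ T={G} → {A,G} (+1)
site 1, node KMT: KT={A,G} ∩ M={A} → {A} (+0)
site 1, node BKMT: B={G} ∪ KMT={A} → {A,G} (+1)
site 2, node KT: K={G} ∪ T={T} → {G,T} (+1)
site 2, node KMT: KT={G,T} ∪ M={A} → {A,G,T} (+1)
site 2, node BKMT: B={A} ∩ KMT={A,G,T} → {A} (+0)
site 3, node KT: K={C} ∪ T={A} → {A,C} (+1)
site 3, node KMT: KT={A,C} ∩ M={A} → {A} (+0)
site 3, node BKMT: B={G} ∪ KMT={A} → {A,G} (+1)
site 4, node KT: K={A} ∪ T={C} → {A,C} (+1)
site 4, node KMT: KT={A,C} ∩ M={A} → {A} (+0)
site 4, node BKMT: B={G} ∪ KMT={A} → {A,G} (+1)
site 5, node KT: K={T} ∩ T={T} → {T} (+0)
site 5, node KMT: KT={T} ∪ M={G} → {G,T} (+1)
site 5, node BKMT: B={T} ∩ KMT={G,T} → {T} (+0)
per-site changes: [1, 2, 2, 2, 2, 1]; total = 10

A,G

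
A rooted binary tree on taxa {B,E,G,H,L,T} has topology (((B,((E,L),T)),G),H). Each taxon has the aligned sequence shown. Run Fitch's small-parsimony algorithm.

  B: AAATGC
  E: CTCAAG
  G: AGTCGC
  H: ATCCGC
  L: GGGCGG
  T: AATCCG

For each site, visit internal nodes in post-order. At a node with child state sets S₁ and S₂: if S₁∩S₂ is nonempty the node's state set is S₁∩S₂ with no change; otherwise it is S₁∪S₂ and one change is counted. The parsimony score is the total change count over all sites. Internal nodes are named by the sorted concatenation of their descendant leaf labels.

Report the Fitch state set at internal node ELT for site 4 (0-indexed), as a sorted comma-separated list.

site 0, node EL: E={C} ∪ L={G} → {C,G} (+1)
site 0, node ELT: EL={C,G} ∪ T={A} → {A,C,G} (+1)
site 0, node BELT: B={A} ∩ ELT={A,C,G} → {A} (+0)
site 0, node BEGLT: BELT={A} ∩ G={A} → {A} (+0)
site 0, node BEGHLT: BEGLT={A} ∩ H={A} → {A} (+0)
site 1, node EL: E={T} ∪ L={G} → {G,T} (+1)
site 1, node ELT: EL={G,T} ∪ T={A} → {A,G,T} (+1)
site 1, node BELT: B={A} ∩ ELT={A,G,T} → {A} (+0)
site 1, node BEGLT: BELT={A} ∪ G={G} → {A,G} (+1)
site 1, node BEGHLT: BEGLT={A,G} ∪ H={T} → {A,G,T} (+1)
site 2, node EL: E={C} ∪ L={G} → {C,G} (+1)
site 2, node ELT: EL={C,G} ∪ T={T} → {C,G,T} (+1)
site 2, node BELT: B={A} ∪ ELT={C,G,T} → {A,C,G,T} (+1)
site 2, node BEGLT: BELT={A,C,G,T} ∩ G={T} → {T} (+0)
site 2, node BEGHLT: BEGLT={T} ∪ H={C} → {C,T} (+1)
site 3, node EL: E={A} ∪ L={C} → {A,C} (+1)
site 3, node ELT: EL={A,C} ∩ T={C} → {C} (+0)
site 3, node BELT: B={T} ∪ ELT={C} → {C,T} (+1)
site 3, node BEGLT: BELT={C,T} ∩ G={C} → {C} (+0)
site 3, node BEGHLT: BEGLT={C} ∩ H={C} → {C} (+0)
site 4, node EL: E={A} ∪ L={G} → {A,G} (+1)
site 4, node ELT: EL={A,G} ∪ T={C} → {A,C,G} (+1)
site 4, node BELT: B={G} ∩ ELT={A,C,G} → {G} (+0)
site 4, node BEGLT: BELT={G} ∩ G={G} → {G} (+0)
site 4, node BEGHLT: BEGLT={G} ∩ H={G} → {G} (+0)
site 5, node EL: E={G} ∩ L={G} → {G} (+0)
site 5, node ELT: EL={G} ∩ T={G} → {G} (+0)
site 5, node BELT: B={C} ∪ ELT={G} → {C,G} (+1)
site 5, node BEGLT: BELT={C,G} ∩ G={C} → {C} (+0)
site 5, node BEGHLT: BEGLT={C} ∩ H={C} → {C} (+0)
per-site changes: [2, 4, 4, 2, 2, 1]; total = 15

A,C,G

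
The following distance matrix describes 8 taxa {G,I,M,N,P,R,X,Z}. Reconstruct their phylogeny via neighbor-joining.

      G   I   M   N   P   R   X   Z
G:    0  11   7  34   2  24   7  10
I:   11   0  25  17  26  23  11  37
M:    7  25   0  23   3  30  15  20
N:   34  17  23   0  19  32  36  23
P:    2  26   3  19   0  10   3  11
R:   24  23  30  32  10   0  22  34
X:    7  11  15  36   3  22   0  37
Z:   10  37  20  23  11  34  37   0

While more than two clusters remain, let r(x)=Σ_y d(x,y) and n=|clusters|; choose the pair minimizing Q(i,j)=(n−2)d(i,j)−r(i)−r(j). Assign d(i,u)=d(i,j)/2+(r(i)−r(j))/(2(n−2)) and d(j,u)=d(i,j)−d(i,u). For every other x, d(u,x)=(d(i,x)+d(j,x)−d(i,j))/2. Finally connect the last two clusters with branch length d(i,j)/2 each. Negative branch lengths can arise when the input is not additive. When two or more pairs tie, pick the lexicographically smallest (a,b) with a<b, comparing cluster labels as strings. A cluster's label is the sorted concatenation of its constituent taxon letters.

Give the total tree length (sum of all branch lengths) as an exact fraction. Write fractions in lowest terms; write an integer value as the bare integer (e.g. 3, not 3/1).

step 1: merge (I,N) at d=17, Q=-232; branch lengths I→17/3, N→34/3; new cluster IN
  updated: d(G,IN)=14, d(IN,M)=31/2, d(IN,P)=14, d(IN,R)=19, d(IN,X)=15, d(IN,Z)=43/2
step 2: merge (G,Z) at d=10, Q=-295/2; branch lengths G→-39/20, Z→239/20; new cluster GZ
  updated: d(GZ,IN)=51/4, d(GZ,M)=17/2, d(GZ,P)=3/2, d(GZ,R)=24, d(GZ,X)=17
step 3: merge (IN,R) at d=19, Q=-421/4; branch lengths IN→189/32, R→419/32; new cluster INR
  updated: d(GZ,INR)=71/8, d(INR,M)=53/4, d(INR,P)=5/2, d(INR,X)=9
step 4: merge (INR,X) at d=9, Q=-405/8; branch lengths INR→133/48, X→299/48; new cluster INRX
  updated: d(GZ,INRX)=135/16, d(INRX,M)=77/8, d(INRX,P)=-7/4
step 5: merge (GZ,M) at d=17/2, Q=-361/16; branch lengths GZ→229/64, M→315/64; new cluster GMZ
  updated: d(GMZ,INRX)=153/32, d(GMZ,P)=-2
step 6: merge (GMZ,INRX) at d=153/32, Q=-33/32; branch lengths GMZ→145/64, INRX→161/64; new cluster GIMNRXZ
  updated: d(GIMNRXZ,P)=-273/64
step 7: merge (GIMNRXZ,P) at d=-273/64; branch lengths GIMNRXZ→-273/128, P→-273/128; new cluster GIMNPRXZ
final tree: ((((G:-39/20,Z:239/20):229/64,M:315/64):145/64,(((I:17/3,N:34/3):189/32,R:419/32):133/48,X:299/48):161/64):-273/128,P:-273/128)
total length: 4097/64

4097/64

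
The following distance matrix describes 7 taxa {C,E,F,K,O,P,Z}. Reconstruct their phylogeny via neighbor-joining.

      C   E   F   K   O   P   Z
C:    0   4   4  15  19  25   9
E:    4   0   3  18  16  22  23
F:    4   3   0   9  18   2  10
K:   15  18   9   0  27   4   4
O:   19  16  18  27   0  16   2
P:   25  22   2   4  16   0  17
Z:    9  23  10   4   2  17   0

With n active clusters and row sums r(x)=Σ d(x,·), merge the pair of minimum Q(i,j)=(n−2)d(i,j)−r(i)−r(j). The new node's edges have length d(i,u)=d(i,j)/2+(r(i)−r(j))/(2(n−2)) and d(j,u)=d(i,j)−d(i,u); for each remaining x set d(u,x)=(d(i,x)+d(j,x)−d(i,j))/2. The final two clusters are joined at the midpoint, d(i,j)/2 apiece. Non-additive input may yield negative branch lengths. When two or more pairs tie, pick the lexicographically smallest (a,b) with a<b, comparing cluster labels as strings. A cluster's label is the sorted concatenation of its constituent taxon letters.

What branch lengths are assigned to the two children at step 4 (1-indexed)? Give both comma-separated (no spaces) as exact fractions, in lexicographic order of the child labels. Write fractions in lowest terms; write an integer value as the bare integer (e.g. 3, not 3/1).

iteration 1: select O,Z (d=2, Q=-153); attach at lengths (43/10, -23/10); label the merged cluster OZ
  updated: d(C,OZ)=13, d(E,OZ)=37/2, d(F,OZ)=13, d(K,OZ)=29/2, d(OZ,P)=31/2
iteration 2: select K,P (d=4, Q=-113); attach at lengths (1, 3); label the merged cluster KP
  updated: d(C,KP)=18, d(E,KP)=18, d(F,KP)=7/2, d(KP,OZ)=13
iteration 3: select KP,OZ (d=13, Q=-71); attach at lengths (17/3, 22/3); label the merged cluster KOPZ
  updated: d(C,KOPZ)=9, d(E,KOPZ)=47/4, d(F,KOPZ)=7/4
iteration 4: select C,E (d=4, Q=-111/4); attach at lengths (25/16, 39/16); label the merged cluster CE
  updated: d(CE,F)=3/2, d(CE,KOPZ)=67/8
iteration 5: select CE,F (d=3/2, Q=-93/8); attach at lengths (65/16, -41/16); label the merged cluster CEF
  updated: d(CEF,KOPZ)=69/16
iteration 6: select CEF,KOPZ (d=69/16); attach at lengths (69/32, 69/32); label the merged cluster CEFKOPZ
final tree: (((C:25/16,E:39/16):65/16,F:-41/16):69/32,((K:1,P:3):17/3,(O:43/10,Z:-23/10):22/3):69/32)
total length: 461/16

25/16,39/16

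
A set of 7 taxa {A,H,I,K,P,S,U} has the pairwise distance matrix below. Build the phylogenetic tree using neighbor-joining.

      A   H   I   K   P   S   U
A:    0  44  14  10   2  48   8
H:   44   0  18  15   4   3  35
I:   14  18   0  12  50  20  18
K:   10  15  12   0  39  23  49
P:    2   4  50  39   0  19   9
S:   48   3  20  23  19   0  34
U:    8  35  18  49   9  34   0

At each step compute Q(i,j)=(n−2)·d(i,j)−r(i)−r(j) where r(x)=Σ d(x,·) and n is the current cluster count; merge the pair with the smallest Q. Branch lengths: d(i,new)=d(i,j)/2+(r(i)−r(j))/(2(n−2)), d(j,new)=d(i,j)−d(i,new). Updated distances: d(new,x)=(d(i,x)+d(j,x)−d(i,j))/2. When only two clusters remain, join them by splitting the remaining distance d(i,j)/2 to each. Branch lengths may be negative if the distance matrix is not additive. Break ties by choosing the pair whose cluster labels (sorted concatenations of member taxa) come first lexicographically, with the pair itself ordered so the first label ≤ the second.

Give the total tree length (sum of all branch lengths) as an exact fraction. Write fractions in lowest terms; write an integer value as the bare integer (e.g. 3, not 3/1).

871/16

1. join H+S (d=3, Q=-251) ⇒ HS; edges |H|=-13/10, |S|=43/10
  updated: d(A,HS)=89/2, d(HS,I)=35/2, d(HS,K)=35/2, d(HS,P)=10, d(HS,U)=33
2. join HS+P (d=10, Q=-385/2) ⇒ HPS; edges |HS|=105/16, |P|=55/16
  updated: d(A,HPS)=73/4, d(HPS,I)=115/4, d(HPS,K)=93/4, d(HPS,U)=16
3. join I+K (d=12, Q=-131) ⇒ IK; edges |I|=29/12, |K|=115/12
  updated: d(A,IK)=6, d(HPS,IK)=20, d(IK,U)=55/2
4. join A+IK (d=6, Q=-295/4) ⇒ AIK; edges |A|=-37/16, |IK|=133/16
  updated: d(AIK,HPS)=129/8, d(AIK,U)=59/4
5. join AIK+HPS (d=129/8, Q=-375/8) ⇒ AHIKPS; edges |AIK|=119/16, |HPS|=139/16
  updated: d(AHIKPS,U)=117/16
6. join AHIKPS+U (d=117/16) ⇒ AHIKPSU; edges |AHIKPS|=117/32, |U|=117/32
final tree: (((A:-37/16,(I:29/12,K:115/12):133/16):119/16,((H:-13/10,S:43/10):105/16,P:55/16):139/16):117/32,U:117/32)
total length: 871/16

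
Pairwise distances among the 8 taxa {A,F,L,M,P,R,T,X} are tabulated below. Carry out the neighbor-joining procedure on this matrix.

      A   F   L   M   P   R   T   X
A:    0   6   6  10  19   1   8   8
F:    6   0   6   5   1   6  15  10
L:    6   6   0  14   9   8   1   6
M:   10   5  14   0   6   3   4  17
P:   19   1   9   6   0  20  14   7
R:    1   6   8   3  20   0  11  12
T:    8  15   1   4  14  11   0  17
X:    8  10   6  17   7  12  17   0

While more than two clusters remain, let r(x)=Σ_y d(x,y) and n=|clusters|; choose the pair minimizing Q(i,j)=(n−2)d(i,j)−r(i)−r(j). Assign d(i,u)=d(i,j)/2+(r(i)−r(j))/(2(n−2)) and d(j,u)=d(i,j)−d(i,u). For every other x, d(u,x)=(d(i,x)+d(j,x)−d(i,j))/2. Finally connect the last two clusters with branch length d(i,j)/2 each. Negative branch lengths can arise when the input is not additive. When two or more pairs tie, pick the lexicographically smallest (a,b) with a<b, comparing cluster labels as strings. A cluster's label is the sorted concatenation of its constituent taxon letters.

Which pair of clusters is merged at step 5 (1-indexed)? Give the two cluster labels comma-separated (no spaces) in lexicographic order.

AR,M

step 1: merge (F,P) at d=1, Q=-119; branch lengths F→-7/4, P→11/4; new cluster FP
  updated: d(A,FP)=12, d(FP,L)=7, d(FP,M)=5, d(FP,R)=25/2, d(FP,T)=14, d(FP,X)=8
step 2: merge (L,T) at d=1, Q=-92; branch lengths L→-4/5, T→9/5; new cluster LT
  updated: d(A,LT)=13/2, d(FP,LT)=10, d(LT,M)=17/2, d(LT,R)=9, d(LT,X)=11
step 3: merge (FP,X) at d=8, Q=-143/2; branch lengths FP→47/16, X→81/16; new cluster FPX
  updated: d(A,FPX)=6, d(FPX,LT)=13/2, d(FPX,M)=7, d(FPX,R)=33/4
step 4: merge (A,R) at d=1, Q=-167/4; branch lengths A→7/8, R→1/8; new cluster AR
  updated: d(AR,FPX)=53/8, d(AR,LT)=29/4, d(AR,M)=6
step 5: merge (AR,M) at d=6, Q=-235/8; branch lengths AR→83/32, M→109/32; new cluster AMR
  updated: d(AMR,FPX)=61/16, d(AMR,LT)=39/8
step 6: merge (AMR,FPX) at d=61/16, Q=-243/16; branch lengths AMR→35/32, FPX→87/32; new cluster AFMPRX
  updated: d(AFMPRX,LT)=121/32
step 7: merge (AFMPRX,LT) at d=121/32; branch lengths AFMPRX→121/64, LT→121/64; new cluster AFLMPRTX
final tree: ((((A:7/8,R:1/8):83/32,M:109/32):35/32,((F:-7/4,P:11/4):47/16,X:81/16):87/32):121/64,(L:-4/5,T:9/5):121/64)
total length: 787/32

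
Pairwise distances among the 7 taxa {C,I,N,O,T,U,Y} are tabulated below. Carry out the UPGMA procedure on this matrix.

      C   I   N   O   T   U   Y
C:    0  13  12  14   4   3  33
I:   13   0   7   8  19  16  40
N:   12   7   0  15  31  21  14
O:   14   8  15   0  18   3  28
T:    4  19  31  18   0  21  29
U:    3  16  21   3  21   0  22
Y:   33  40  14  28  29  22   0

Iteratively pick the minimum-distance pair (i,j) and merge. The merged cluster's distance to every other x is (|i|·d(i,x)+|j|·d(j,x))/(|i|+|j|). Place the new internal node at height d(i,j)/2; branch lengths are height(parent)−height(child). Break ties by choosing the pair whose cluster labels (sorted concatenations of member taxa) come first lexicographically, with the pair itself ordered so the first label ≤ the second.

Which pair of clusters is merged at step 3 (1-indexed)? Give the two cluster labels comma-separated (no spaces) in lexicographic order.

CU,O

1. join C+U (d=3) ⇒ CU; edges |C|=3/2, |U|=3/2
  updated: d(CU,I)=29/2, d(CU,N)=33/2, d(CU,O)=17/2, d(CU,T)=25/2, d(CU,Y)=55/2
2. join I+N (d=7) ⇒ IN; edges |I|=7/2, |N|=7/2
  updated: d(CU,IN)=31/2, d(IN,O)=23/2, d(IN,T)=25, d(IN,Y)=27
3. join CU+O (d=17/2) ⇒ COU; edges |CU|=11/4, |O|=17/4
  updated: d(COU,IN)=85/6, d(COU,T)=43/3, d(COU,Y)=83/3
4. join COU+IN (d=85/6) ⇒ CINOU; edges |COU|=17/6, |IN|=43/12
  updated: d(CINOU,T)=93/5, d(CINOU,Y)=137/5
5. join CINOU+T (d=93/5) ⇒ CINOTU; edges |CINOU|=133/60, |T|=93/10
  updated: d(CINOTU,Y)=83/3
6. join CINOTU+Y (d=83/3) ⇒ CINOTUY; edges |CINOTU|=68/15, |Y|=83/6
final tree: (((((C:3/2,U:3/2):11/4,O:17/4):17/6,(I:7/2,N:7/2):43/12):133/60,T:93/10):68/15,Y:83/6)
total length: 533/10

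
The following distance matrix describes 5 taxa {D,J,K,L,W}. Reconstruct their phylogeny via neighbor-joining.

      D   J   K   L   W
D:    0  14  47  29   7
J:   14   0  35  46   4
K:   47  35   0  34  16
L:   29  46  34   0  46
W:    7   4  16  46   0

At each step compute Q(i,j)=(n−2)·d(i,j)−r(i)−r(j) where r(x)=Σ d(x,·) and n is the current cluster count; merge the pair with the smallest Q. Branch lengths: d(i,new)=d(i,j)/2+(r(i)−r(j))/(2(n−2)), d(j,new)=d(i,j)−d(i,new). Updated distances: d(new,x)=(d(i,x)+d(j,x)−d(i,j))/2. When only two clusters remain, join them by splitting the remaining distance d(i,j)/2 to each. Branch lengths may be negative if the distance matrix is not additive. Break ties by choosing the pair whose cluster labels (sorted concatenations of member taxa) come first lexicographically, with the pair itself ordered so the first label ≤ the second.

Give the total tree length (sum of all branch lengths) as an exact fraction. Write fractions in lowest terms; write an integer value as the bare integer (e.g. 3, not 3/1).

489/8

step 1: merge (K,L) at d=34, Q=-185; branch lengths K→79/6, L→125/6; new cluster KL
  updated: d(D,KL)=21, d(J,KL)=47/2, d(KL,W)=14
step 2: merge (D,KL) at d=21, Q=-117/2; branch lengths D→51/8, KL→117/8; new cluster DKL
  updated: d(DKL,J)=33/4, d(DKL,W)=0
step 3: merge (DKL,J) at d=33/4, Q=-49/4; branch lengths DKL→17/8, J→49/8; new cluster DJKL
  updated: d(DJKL,W)=-17/8
step 4: merge (DJKL,W) at d=-17/8; branch lengths DJKL→-17/16, W→-17/16; new cluster DJKLW
final tree: (((D:51/8,(K:79/6,L:125/6):117/8):17/8,J:49/8):-17/16,W:-17/16)
total length: 489/8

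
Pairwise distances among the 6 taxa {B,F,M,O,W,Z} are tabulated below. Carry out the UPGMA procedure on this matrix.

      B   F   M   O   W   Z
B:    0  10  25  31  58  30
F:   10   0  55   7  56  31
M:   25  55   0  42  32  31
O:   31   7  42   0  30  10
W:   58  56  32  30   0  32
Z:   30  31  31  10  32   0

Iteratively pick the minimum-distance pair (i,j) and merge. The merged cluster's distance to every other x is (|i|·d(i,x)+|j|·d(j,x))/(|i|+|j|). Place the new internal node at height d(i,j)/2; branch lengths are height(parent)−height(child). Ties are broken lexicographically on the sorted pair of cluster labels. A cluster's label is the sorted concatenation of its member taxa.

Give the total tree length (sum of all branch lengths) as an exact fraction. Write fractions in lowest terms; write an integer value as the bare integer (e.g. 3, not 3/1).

iteration 1: select F,O (d=7); attach at lengths (7/2, 7/2); label the merged cluster FO
  updated: d(B,FO)=41/2, d(FO,M)=97/2, d(FO,W)=43, d(FO,Z)=41/2
iteration 2: select B,FO (d=41/2); attach at lengths (41/4, 27/4); label the merged cluster BFO
  updated: d(BFO,M)=122/3, d(BFO,W)=48, d(BFO,Z)=71/3
iteration 3: select BFO,Z (d=71/3); attach at lengths (19/12, 71/6); label the merged cluster BFOZ
  updated: d(BFOZ,M)=153/4, d(BFOZ,W)=44
iteration 4: select M,W (d=32); attach at lengths (16, 16); label the merged cluster MW
  updated: d(BFOZ,MW)=329/8
iteration 5: select BFOZ,MW (d=329/8); attach at lengths (419/48, 73/16); label the merged cluster BFMOWZ
final tree: (((B:41/4,(F:7/2,O:7/2):27/4):19/12,Z:71/6):419/48,(M:16,W:16):73/16)
total length: 1985/24

1985/24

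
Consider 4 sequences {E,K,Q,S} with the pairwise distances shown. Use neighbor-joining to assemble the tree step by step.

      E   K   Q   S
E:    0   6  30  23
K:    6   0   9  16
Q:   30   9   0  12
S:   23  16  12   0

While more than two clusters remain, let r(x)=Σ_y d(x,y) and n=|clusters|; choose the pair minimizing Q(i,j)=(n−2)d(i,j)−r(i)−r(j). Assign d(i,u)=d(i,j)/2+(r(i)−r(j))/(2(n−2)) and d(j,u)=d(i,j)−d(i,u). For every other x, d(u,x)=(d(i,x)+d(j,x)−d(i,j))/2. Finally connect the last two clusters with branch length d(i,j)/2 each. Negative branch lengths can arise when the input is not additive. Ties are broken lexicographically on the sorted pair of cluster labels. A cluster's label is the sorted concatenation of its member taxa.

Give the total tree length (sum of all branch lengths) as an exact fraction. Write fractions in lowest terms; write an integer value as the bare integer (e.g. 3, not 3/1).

57/2

iteration 1: select E,K (d=6, Q=-78); attach at lengths (10, -4); label the merged cluster EK
  updated: d(EK,Q)=33/2, d(EK,S)=33/2
iteration 2: select EK,Q (d=33/2, Q=-45); attach at lengths (21/2, 6); label the merged cluster EKQ
  updated: d(EKQ,S)=6
iteration 3: select EKQ,S (d=6); attach at lengths (3, 3); label the merged cluster EKQS
final tree: (((E:10,K:-4):21/2,Q:6):3,S:3)
total length: 57/2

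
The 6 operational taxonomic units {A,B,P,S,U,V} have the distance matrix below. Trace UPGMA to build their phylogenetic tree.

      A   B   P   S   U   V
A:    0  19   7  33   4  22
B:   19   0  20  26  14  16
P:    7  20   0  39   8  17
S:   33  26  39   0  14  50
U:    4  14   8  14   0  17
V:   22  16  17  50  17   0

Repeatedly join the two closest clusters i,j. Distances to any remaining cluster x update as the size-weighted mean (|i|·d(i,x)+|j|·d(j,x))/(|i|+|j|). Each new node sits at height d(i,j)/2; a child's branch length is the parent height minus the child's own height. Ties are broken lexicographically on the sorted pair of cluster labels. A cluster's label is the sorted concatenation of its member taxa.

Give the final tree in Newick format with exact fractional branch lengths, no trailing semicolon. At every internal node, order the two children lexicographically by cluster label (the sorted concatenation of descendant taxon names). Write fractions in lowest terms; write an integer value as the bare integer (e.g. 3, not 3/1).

((((A:2,U:2):7/4,P:15/4):16/3,(B:8,V:8):13/12):427/60,S:81/5)

1. join A+U (d=4) ⇒ AU; edges |A|=2, |U|=2
  updated: d(AU,B)=33/2, d(AU,P)=15/2, d(AU,S)=47/2, d(AU,V)=39/2
2. join AU+P (d=15/2) ⇒ APU; edges |AU|=7/4, |P|=15/4
  updated: d(APU,B)=53/3, d(APU,S)=86/3, d(APU,V)=56/3
3. join B+V (d=16) ⇒ BV; edges |B|=8, |V|=8
  updated: d(APU,BV)=109/6, d(BV,S)=38
4. join APU+BV (d=109/6) ⇒ ABPUV; edges |APU|=16/3, |BV|=13/12
  updated: d(ABPUV,S)=162/5
5. join ABPUV+S (d=162/5) ⇒ ABPSUV; edges |ABPUV|=427/60, |S|=81/5
final tree: ((((A:2,U:2):7/4,P:15/4):16/3,(B:8,V:8):13/12):427/60,S:81/5)
total length: 1657/30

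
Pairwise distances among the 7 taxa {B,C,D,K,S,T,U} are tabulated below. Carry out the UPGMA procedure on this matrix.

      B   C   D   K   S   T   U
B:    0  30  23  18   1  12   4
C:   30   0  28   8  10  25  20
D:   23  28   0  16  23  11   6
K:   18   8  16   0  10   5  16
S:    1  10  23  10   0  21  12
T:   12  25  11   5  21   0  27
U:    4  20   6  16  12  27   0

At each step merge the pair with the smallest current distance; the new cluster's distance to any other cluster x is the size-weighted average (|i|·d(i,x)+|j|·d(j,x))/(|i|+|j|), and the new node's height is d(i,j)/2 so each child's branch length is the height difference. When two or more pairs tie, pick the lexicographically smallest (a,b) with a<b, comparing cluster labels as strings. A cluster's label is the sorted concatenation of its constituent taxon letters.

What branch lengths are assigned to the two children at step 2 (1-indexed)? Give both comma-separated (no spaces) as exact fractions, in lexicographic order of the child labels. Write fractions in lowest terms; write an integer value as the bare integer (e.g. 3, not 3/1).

1. join B+S (d=1) ⇒ BS; edges |B|=1/2, |S|=1/2
  updated: d(BS,C)=20, d(BS,D)=23, d(BS,K)=14, d(BS,T)=33/2, d(BS,U)=8
2. join K+T (d=5) ⇒ KT; edges |K|=5/2, |T|=5/2
  updated: d(BS,KT)=61/4, d(C,KT)=33/2, d(D,KT)=27/2, d(KT,U)=43/2
3. join D+U (d=6) ⇒ DU; edges |D|=3, |U|=3
  updated: d(BS,DU)=31/2, d(C,DU)=24, d(DU,KT)=35/2
4. join BS+KT (d=61/4) ⇒ BKST; edges |BS|=57/8, |KT|=41/8
  updated: d(BKST,C)=73/4, d(BKST,DU)=33/2
5. join BKST+DU (d=33/2) ⇒ BDKSTU; edges |BKST|=5/8, |DU|=21/4
  updated: d(BDKSTU,C)=121/6
6. join BDKSTU+C (d=121/6) ⇒ BCDKSTU; edges |BDKSTU|=11/6, |C|=121/12
final tree: ((((B:1/2,S:1/2):57/8,(K:5/2,T:5/2):41/8):5/8,(D:3,U:3):21/4):11/6,C:121/12)
total length: 1009/24

5/2,5/2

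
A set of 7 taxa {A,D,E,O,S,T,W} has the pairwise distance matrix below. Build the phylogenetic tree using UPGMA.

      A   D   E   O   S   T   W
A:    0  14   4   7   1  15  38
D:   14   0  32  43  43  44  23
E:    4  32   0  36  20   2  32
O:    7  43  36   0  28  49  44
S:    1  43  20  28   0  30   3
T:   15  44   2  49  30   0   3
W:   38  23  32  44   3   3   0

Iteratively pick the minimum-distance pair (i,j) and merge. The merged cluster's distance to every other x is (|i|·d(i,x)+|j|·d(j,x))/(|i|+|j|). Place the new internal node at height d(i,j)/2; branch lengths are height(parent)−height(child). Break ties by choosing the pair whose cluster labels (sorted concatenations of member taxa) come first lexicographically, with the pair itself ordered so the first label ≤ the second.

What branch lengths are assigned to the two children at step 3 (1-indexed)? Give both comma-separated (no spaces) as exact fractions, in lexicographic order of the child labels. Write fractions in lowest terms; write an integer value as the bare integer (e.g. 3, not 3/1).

65/8,61/8

iteration 1: select A,S (d=1); attach at lengths (1/2, 1/2); label the merged cluster AS
  updated: d(AS,D)=57/2, d(AS,E)=12, d(AS,O)=35/2, d(AS,T)=45/2, d(AS,W)=41/2
iteration 2: select E,T (d=2); attach at lengths (1, 1); label the merged cluster ET
  updated: d(AS,ET)=69/4, d(D,ET)=38, d(ET,O)=85/2, d(ET,W)=35/2
iteration 3: select AS,ET (d=69/4); attach at lengths (65/8, 61/8); label the merged cluster AEST
  updated: d(AEST,D)=133/4, d(AEST,O)=30, d(AEST,W)=19
iteration 4: select AEST,W (d=19); attach at lengths (7/8, 19/2); label the merged cluster AESTW
  updated: d(AESTW,D)=156/5, d(AESTW,O)=164/5
iteration 5: select AESTW,D (d=156/5); attach at lengths (61/10, 78/5); label the merged cluster ADESTW
  updated: d(ADESTW,O)=69/2
iteration 6: select ADESTW,O (d=69/2); attach at lengths (33/20, 69/4); label the merged cluster ADEOSTW
final tree: (((((A:1/2,S:1/2):65/8,(E:1,T:1):61/8):7/8,W:19/2):61/10,D:78/5):33/20,O:69/4)
total length: 2789/40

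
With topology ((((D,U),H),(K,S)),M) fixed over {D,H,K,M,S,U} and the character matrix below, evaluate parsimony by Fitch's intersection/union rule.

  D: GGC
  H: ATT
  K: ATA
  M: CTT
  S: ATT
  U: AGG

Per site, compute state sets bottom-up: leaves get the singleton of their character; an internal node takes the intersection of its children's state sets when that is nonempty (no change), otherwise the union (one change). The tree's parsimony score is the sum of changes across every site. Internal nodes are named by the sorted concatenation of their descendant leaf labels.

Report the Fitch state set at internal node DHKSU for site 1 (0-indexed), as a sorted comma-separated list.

[col 0] DU: children D:{G}, U:{A} ∪→ {A,G}; cost 1
[col 0] DHU: children DU:{A,G}, H:{A} ∩→ {A}; cost 0
[col 0] KS: children K:{A}, S:{A} ∩→ {A}; cost 0
[col 0] DHKSU: children DHU:{A}, KS:{A} ∩→ {A}; cost 0
[col 0] DHKMSU: children DHKSU:{A}, M:{C} ∪→ {A,C}; cost 1
[col 1] DU: children D:{G}, U:{G} ∩→ {G}; cost 0
[col 1] DHU: children DU:{G}, H:{T} ∪→ {G,T}; cost 1
[col 1] KS: children K:{T}, S:{T} ∩→ {T}; cost 0
[col 1] DHKSU: children DHU:{G,T}, KS:{T} ∩→ {T}; cost 0
[col 1] DHKMSU: children DHKSU:{T}, M:{T} ∩→ {T}; cost 0
[col 2] DU: children D:{C}, U:{G} ∪→ {C,G}; cost 1
[col 2] DHU: children DU:{C,G}, H:{T} ∪→ {C,G,T}; cost 1
[col 2] KS: children K:{A}, S:{T} ∪→ {A,T}; cost 1
[col 2] DHKSU: children DHU:{C,G,T}, KS:{A,T} ∩→ {T}; cost 0
[col 2] DHKMSU: children DHKSU:{T}, M:{T} ∩→ {T}; cost 0
per-site changes: [2, 1, 3]; total = 6

T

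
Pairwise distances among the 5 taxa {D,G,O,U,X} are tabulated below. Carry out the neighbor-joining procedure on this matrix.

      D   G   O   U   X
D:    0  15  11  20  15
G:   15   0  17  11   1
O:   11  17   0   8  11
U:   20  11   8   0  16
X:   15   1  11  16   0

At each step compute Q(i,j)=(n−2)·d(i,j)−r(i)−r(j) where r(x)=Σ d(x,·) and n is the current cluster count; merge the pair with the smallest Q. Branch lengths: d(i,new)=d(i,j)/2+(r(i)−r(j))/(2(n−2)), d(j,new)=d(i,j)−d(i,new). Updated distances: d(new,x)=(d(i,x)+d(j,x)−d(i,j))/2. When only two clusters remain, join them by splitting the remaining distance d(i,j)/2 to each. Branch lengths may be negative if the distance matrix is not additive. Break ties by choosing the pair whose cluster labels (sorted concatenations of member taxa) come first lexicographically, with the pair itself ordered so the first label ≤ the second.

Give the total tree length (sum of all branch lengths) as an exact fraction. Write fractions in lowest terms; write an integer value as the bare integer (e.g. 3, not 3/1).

213/8

step 1: merge (G,X) at d=1, Q=-84; branch lengths G→2/3, X→1/3; new cluster GX
  updated: d(D,GX)=29/2, d(GX,O)=27/2, d(GX,U)=13
step 2: merge (D,GX) at d=29/2, Q=-115/2; branch lengths D→67/8, GX→49/8; new cluster DGX
  updated: d(DGX,O)=5, d(DGX,U)=37/4
step 3: merge (DGX,O) at d=5, Q=-89/4; branch lengths DGX→25/8, O→15/8; new cluster DGOX
  updated: d(DGOX,U)=49/8
step 4: merge (DGOX,U) at d=49/8; branch lengths DGOX→49/16, U→49/16; new cluster DGOUX
final tree: (((D:67/8,(G:2/3,X:1/3):49/8):25/8,O:15/8):49/16,U:49/16)
total length: 213/8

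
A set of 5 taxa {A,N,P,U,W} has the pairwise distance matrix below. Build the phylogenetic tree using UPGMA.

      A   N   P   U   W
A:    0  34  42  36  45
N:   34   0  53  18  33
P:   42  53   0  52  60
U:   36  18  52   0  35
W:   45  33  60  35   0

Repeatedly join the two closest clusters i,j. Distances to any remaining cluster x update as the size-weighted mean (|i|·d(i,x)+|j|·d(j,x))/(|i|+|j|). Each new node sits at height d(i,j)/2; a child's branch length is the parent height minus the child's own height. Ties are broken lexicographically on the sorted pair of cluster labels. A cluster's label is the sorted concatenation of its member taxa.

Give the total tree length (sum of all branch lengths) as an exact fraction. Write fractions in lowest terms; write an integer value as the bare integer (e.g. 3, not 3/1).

1163/12

iteration 1: select N,U (d=18); attach at lengths (9, 9); label the merged cluster NU
  updated: d(A,NU)=35, d(NU,P)=105/2, d(NU,W)=34
iteration 2: select NU,W (d=34); attach at lengths (8, 17); label the merged cluster NUW
  updated: d(A,NUW)=115/3, d(NUW,P)=55
iteration 3: select A,NUW (d=115/3); attach at lengths (115/6, 13/6); label the merged cluster ANUW
  updated: d(ANUW,P)=207/4
iteration 4: select ANUW,P (d=207/4); attach at lengths (161/24, 207/8); label the merged cluster ANPUW
final tree: ((A:115/6,((N:9,U:9):8,W:17):13/6):161/24,P:207/8)
total length: 1163/12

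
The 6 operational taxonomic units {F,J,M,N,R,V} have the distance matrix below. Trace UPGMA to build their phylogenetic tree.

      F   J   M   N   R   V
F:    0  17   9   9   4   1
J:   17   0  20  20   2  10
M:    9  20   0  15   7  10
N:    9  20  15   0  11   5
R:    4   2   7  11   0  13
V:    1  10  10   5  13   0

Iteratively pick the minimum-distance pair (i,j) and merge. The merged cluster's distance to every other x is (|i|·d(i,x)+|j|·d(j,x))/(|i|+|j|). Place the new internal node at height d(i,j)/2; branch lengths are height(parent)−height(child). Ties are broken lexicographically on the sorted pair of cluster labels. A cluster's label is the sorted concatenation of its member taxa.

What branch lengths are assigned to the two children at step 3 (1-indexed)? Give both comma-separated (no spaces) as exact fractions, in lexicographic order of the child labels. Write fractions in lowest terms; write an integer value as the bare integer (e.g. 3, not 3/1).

step 1: merge (F,V) at d=1; branch lengths F→1/2, V→1/2; new cluster FV
  updated: d(FV,J)=27/2, d(FV,M)=19/2, d(FV,N)=7, d(FV,R)=17/2
step 2: merge (J,R) at d=2; branch lengths J→1, R→1; new cluster JR
  updated: d(FV,JR)=11, d(JR,M)=27/2, d(JR,N)=31/2
step 3: merge (FV,N) at d=7; branch lengths FV→3, N→7/2; new cluster FNV
  updated: d(FNV,JR)=25/2, d(FNV,M)=34/3
step 4: merge (FNV,M) at d=34/3; branch lengths FNV→13/6, M→17/3; new cluster FMNV
  updated: d(FMNV,JR)=51/4
step 5: merge (FMNV,JR) at d=51/4; branch lengths FMNV→17/24, JR→43/8; new cluster FJMNRV
final tree: ((((F:1/2,V:1/2):3,N:7/2):13/6,M:17/3):17/24,(J:1,R:1):43/8)
total length: 281/12

3,7/2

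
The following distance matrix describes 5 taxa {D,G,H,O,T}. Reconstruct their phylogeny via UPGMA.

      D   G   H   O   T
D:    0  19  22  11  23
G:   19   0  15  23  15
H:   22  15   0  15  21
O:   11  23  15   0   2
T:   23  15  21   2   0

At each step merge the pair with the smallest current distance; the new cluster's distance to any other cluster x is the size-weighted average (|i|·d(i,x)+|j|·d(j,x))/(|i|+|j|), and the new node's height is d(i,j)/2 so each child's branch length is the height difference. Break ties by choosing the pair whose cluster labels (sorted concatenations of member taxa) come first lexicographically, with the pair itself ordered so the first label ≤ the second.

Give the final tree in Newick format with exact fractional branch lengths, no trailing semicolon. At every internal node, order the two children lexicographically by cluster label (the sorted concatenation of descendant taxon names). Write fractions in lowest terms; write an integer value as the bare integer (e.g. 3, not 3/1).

((D:17/2,(O:1,T:1):15/2):13/12,(G:15/2,H:15/2):25/12)

step 1: merge (O,T) at d=2; branch lengths O→1, T→1; new cluster OT
  updated: d(D,OT)=17, d(G,OT)=19, d(H,OT)=18
step 2: merge (G,H) at d=15; branch lengths G→15/2, H→15/2; new cluster GH
  updated: d(D,GH)=41/2, d(GH,OT)=37/2
step 3: merge (D,OT) at d=17; branch lengths D→17/2, OT→15/2; new cluster DOT
  updated: d(DOT,GH)=115/6
step 4: merge (DOT,GH) at d=115/6; branch lengths DOT→13/12, GH→25/12; new cluster DGHOT
final tree: ((D:17/2,(O:1,T:1):15/2):13/12,(G:15/2,H:15/2):25/12)
total length: 217/6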